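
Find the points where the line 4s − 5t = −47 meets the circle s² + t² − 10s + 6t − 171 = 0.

From the line, t = (47 + 4s)/5. Substituting:
41s² + 246s − 656 = 0  ⟹  s² + 6s − 16 = 0
s = 2 or s = −8, giving (2, 11) and (−8, 3).

(−8, 3) and (2, 11)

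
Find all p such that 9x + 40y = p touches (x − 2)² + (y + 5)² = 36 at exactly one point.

The line touches the circle iff its distance from (2, −5) is 6:
|9·2 + 40·(−5) − p| / √1681 = 6
|p − (−182)| = 6·41, so p = 64 or p = −428.

p = −428 or p = 64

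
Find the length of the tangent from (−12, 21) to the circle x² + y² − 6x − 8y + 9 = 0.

Centre (3, 4), r² = 16. |PO|² = (−15)² + (17)² = 514.
The tangent meets the radius at right angles, so tangent² = |PO|² − r² = 514 − 16 = 498.

√498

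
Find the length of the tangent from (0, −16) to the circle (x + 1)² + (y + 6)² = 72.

Centre (−1, −6), r² = 72. |PO|² = (1)² + (−10)² = 101.
By the tangent–radius right angle, tangent length = √(|PO|² − r²) = √29.

√29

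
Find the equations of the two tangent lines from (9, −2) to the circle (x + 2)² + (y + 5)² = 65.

A line y − (−2) = m(x − (9)) is tangent when its distance from (−2, −5) is √65:
[m·(−11) − (−3)]² = 65(m² + 1)
28m² − 33m − 28 = 0, so m = 7/4 or m = −4/7.
With m = 7/4: 7x − 4y = 71. With m = −4/7: 4x + 7y = 22.

7x − 4y = 71 and 4x + 7y = 22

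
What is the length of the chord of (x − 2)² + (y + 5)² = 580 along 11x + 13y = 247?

2√290

The distance from (2, −5) to the line is 290/√290, and r² = 580.
Chord = 2√(r² − d²) = 2·√(290) = 2√290.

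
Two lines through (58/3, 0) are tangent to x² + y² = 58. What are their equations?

3x + 7y = 58 and 3x − 7y = 58

Write the tangent as mx − y + (0 − m·(58/3)) = 0 and set its distance from the centre to √58:
[m·(−58/3) − (0)]² = 58(m² + 1)
49m² − 9 = 0, so m = −3/7 or m = 3/7.
Through (58/3, 0) these give 3x + 7y = 58 and 3x − 7y = 58.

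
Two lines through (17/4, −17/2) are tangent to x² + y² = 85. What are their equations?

Write the tangent as mx − y + (−17/2 − m·(17/4)) = 0 and set its distance from the centre to √85:
[m·(−17/4) − (17/2)]² = 85(m² + 1)
63m² − 68m + 12 = 0, so m = 2/9 or m = 6/7.
Through (17/4, −17/2) these give 2x − 9y = 85 and 6x − 7y = 85.

2x − 9y = 85 and 6x − 7y = 85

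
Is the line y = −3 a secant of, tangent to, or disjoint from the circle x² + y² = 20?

Substituting the line into the circle gives x² − 11 = 0.
Discriminant = (0)² − 4·1·(−11) = 44 > 0.
Two real roots: the line is a secant.

secant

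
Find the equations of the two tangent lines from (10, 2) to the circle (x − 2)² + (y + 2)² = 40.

x + 3y = 16 and 3x − y = 28

Write the tangent as mx − y + (2 − m·(10)) = 0 and set its distance from the centre to 2√10:
[m·(−8) − (−4)]² = 40(m² + 1)
3m² − 8m − 3 = 0, so m = −1/3 or m = 3.
Through (10, 2) these give x + 3y = 16 and 3x − y = 28.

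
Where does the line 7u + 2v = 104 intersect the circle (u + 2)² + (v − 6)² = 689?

Substitute v = (104 − 7u)/2:
53u² − 1272u + 5724 = 0  ⟹  u² − 24u + 108 = 0
u = 18 or u = 6, giving (18, −11) and (6, 31).

(6, 31) and (18, −11)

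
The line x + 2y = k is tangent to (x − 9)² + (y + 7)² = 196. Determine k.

Tangency holds when the distance from the centre (9, −7) to the line equals the radius 14:
|1·9 + 2·(−7) − k| / √5 = 14
|k − (−5)| = 14√5.

k = −5 ± 14√5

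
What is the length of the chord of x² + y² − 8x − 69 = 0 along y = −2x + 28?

2√5

Substitute y = −2x + 28:
5x² − 120x + 715 = 0  ⟹  x² − 24x + 143 = 0
x = 13 or x = 11, giving (13, 2) and (11, 6).
Chord length = distance between (13, 2) and (11, 6) = √20 = 2√5.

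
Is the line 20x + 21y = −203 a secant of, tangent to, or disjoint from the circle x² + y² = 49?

tangent

Centre (0, 0), r² = 49. Distance² from centre to line = (203)²/841 = 49.
Since d² = r², the line is tangent.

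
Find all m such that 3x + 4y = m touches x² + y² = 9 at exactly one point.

m = −15 or m = 15

The line touches the circle iff its distance from (0, 0) is 3:
|3·0 + 4·0 − m| / √25 = 3
|m| = 3·5, so m = 15 or m = −15.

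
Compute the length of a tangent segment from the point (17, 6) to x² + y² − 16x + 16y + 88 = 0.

√237

With centre O = (8, −8), |OP|² = 277 and r² = 40.
Power of the point: PT² = |PO|² − r² = 237, so PT = √237.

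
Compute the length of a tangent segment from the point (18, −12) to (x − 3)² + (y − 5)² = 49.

The centre is (3, 5) and r = 7. The square of the distance from P to the centre is 225 + 289 = 514.
The tangent meets the radius at right angles, so tangent² = |PO|² − r² = 514 − 49 = 465.

√465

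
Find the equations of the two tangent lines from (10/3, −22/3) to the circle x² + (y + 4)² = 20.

A line y − (−22/3) = m(x − (10/3)) is tangent when its distance from (0, −4) is 2√5:
[m·(−10/3) − (10/3)]² = 20(m² + 1)
2m² − 5m + 2 = 0, so m = 1/2 or m = 2.
Through (10/3, −22/3) these give x − 2y = 18 and 2x − y = 14.

x − 2y = 18 and 2x − y = 14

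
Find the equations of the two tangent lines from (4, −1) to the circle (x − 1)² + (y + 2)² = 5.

Write the tangent as mx − y + (−1 − m·(4)) = 0 and set its distance from the centre to √5:
(−3m − (−1))² = 5(m² + 1)
2m² − 3m − 2 = 0, so m = −1/2 or m = 2.
Through (4, −1) these give x + 2y = 2 and 2x − y = 9.

x + 2y = 2 and 2x − y = 9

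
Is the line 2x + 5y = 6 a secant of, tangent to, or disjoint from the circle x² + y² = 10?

d² = (2·0 + 5·0 − (6))²/29 = 36/29; r² = 10.
Since d² < r², the line cuts the circle twice.

secant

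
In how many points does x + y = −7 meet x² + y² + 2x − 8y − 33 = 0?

Substituting the line into the circle gives 2x² + 24x + 72 = 0.
Δ = 576 − 576 = 0.
A repeated root: the line is tangent.

1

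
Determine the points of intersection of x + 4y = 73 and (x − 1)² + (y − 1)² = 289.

(1, 18) and (9, 16)

From the line, y = (73 − x)/4. Substituting:
17x² − 170x + 153 = 0  ⟹  x² − 10x + 9 = 0
x = 9 or x = 1, giving (9, 16) and (1, 18).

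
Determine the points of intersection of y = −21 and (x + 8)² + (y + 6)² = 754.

(−31, −21) and (15, −21)

Substitute y = −21:
x² + 16x − 465 = 0
x = 15 or x = −31, giving (15, −21) and (−31, −21).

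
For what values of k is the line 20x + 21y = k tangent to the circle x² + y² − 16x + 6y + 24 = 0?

Tangency holds when the distance from the centre (8, −3) to the line equals the radius 7:
|20·8 + 21·(−3) − k| / √841 = 7
|k − (97)| = 7·29, so k = 300 or k = −106.

k = −106 or k = 300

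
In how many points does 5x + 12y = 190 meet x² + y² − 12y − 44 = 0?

d² = (5·0 + 12·6 − (190))²/169 = 13924/169; r² = 80.
Since d² > r², the line lies outside the circle.

0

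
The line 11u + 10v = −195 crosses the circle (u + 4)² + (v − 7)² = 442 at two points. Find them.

From the line, v = (−195 − 11u)/10. Substituting:
221u² + 6630u + 27625 = 0  ⟹  u² + 30u + 125 = 0
u = −5 or u = −25, giving (−5, −14) and (−25, 8).

(−25, 8) and (−5, −14)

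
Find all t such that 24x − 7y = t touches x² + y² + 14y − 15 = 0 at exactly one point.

t = −151 or t = 249

For a tangent, require d(centre, line) = r = 8.
|24·0 − 7·(−7) − t| / √625 = 8
|t − (49)| = 8·25, so t = 249 or t = −151.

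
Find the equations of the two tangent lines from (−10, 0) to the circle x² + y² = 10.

x − 3y = −10 and x + 3y = −10

Let a tangent through (−10, 0) have slope m. Its distance from (0, 0) must equal √10:
[m·(10) − (0)]² = 10(m² + 1)
9m² − 1 = 0, so m = 1/3 or m = −1/3.
Through (−10, 0) these give x − 3y = −10 and x + 3y = −10.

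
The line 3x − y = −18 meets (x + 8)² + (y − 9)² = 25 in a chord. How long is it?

√10

The distance from (−8, 9) to the line is 15/√10, and r² = 25.
Half the chord is √(r² − d²) = √(5/2), so the full chord is √10.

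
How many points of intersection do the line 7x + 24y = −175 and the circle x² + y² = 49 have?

1

d² = (7·0 + 24·0 − (−175))²/625 = 49; r² = 49.
Since d² = r², the line is tangent.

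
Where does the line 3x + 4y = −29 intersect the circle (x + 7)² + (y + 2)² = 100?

(−15, 4) and (1, −8)

From the line, y = (−29 − 3x)/4. Substituting:
25x² + 350x − 375 = 0  ⟹  x² + 14x − 15 = 0
x = 1 or x = −15, giving (1, −8) and (−15, 4).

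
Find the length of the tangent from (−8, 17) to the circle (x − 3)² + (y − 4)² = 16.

√274

Centre (3, 4), r² = 16. |PO|² = (−11)² + (13)² = 290.
The tangent meets the radius at right angles, so tangent² = |PO|² − r² = 290 − 16 = 274.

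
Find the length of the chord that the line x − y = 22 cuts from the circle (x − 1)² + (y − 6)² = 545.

From the line, y = x − 22. Substituting:
2x² − 58x + 240 = 0  ⟹  x² − 29x + 120 = 0
x = 24 or x = 5, giving (24, 2) and (5, −17).
|(24, 2) − (5, −17)| = √((19)² + (19)²) = 19√2.

19√2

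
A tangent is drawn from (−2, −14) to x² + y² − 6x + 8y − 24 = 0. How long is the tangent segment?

The centre is (3, −4) and r = 7. The square of the distance from P to the centre is 25 + 100 = 125.
Power of the point: PT² = |PO|² − r² = 76, so PT = 2√19.

2√19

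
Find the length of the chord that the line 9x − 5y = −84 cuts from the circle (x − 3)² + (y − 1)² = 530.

From the line, y = (84 + 9x)/5. Substituting:
106x² + 1272x − 6784 = 0  ⟹  x² + 12x − 64 = 0
x = 4 or x = −16, giving (4, 24) and (−16, −12).
|(4, 24) − (−16, −12)| = √((20)² + (36)²) = 4√106.

4√106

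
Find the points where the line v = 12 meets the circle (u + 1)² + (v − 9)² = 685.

Substitute v = 12:
u² + 2u − 675 = 0
u = 25 or u = −27, giving (25, 12) and (−27, 12).

(−27, 12) and (25, 12)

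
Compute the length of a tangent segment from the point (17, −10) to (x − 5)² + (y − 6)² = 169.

With centre O = (5, 6), |OP|² = 400 and r² = 169.
The tangent meets the radius at right angles, so tangent² = |PO|² − r² = 400 − 169 = 231.

√231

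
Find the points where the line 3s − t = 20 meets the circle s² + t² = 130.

Express t = 3s − 20 and substitute into the circle:
10s² − 120s + 270 = 0  ⟹  s² − 12s + 27 = 0
s = 9 or s = 3, giving (9, 7) and (3, −11).

(3, −11) and (9, 7)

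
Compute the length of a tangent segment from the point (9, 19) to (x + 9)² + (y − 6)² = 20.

Centre (−9, 6), r² = 20. |PO|² = (18)² + (13)² = 493.
By the tangent–radius right angle, tangent length = √(|PO|² − r²) = √473.

√473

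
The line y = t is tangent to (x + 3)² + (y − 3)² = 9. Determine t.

t = 0 or t = 6

Tangency holds when the distance from the centre (−3, 3) to the line equals the radius 3:
|0·(−3) + 1·3 − t| / √1 = 3
|t − (3)| = 3, so t = 6 or t = 0.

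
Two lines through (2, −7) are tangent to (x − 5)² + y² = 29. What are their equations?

2x − 5y = 39 and 5x + 2y = −4

A line y − (−7) = m(x − (2)) is tangent when its distance from (5, 0) is √29:
(3m − (7))² = 29(m² + 1)
10m² + 21m − 10 = 0, so m = 2/5 or m = −5/2.
With m = 2/5: 2x − 5y = 39. With m = −5/2: 5x + 2y = −4.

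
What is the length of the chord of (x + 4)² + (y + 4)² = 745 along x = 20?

26

Centre (−4, −4), r² = 745. Perpendicular distance d from centre to line = |−24| / √1 = 24.
Half the chord is √(r² − d²) = √(169), so the full chord is 26.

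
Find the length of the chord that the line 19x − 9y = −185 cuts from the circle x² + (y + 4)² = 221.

Express y = (185 + 19x)/9 and substitute into the circle:
442x² + 8398x + 30940 = 0  ⟹  x² + 19x + 70 = 0
x = −5 or x = −14, giving (−5, 10) and (−14, −9).
Chord length = distance between (−5, 10) and (−14, −9) = √442 = √442.

√442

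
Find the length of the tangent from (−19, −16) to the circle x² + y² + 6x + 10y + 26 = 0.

The centre is (−3, −5) and r = 2√2. The square of the distance from P to the centre is 256 + 121 = 377.
Power of the point: PT² = |PO|² − r² = 369, so PT = 3√41.

3√41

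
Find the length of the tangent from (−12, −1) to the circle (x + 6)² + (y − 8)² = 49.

2√17

The centre is (−6, 8) and r = 7. The square of the distance from P to the centre is 36 + 81 = 117.
The tangent meets the radius at right angles, so tangent² = |PO|² − r² = 117 − 49 = 68.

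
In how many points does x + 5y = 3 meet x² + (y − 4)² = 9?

Centre (0, 4), r² = 9. Distance² from centre to line = (17)²/26 = 289/26.
Since d² > r², the line lies outside the circle.

0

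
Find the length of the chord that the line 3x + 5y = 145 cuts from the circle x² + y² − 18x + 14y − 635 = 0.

3√34

Substitute y = (145 − 3x)/5:
34x² − 1530x + 15300 = 0  ⟹  x² − 45x + 450 = 0
x = 30 or x = 15, giving (30, 11) and (15, 20).
|(30, 11) − (15, 20)| = √((15)² + (−9)²) = 3√34.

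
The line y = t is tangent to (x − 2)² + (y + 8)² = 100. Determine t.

t = −18 or t = 2

For a tangent, require d(centre, line) = r = 10.
|0·2 + 1·(−8) − t| / √1 = 10
|t − (−8)| = 10, so t = 2 or t = −18.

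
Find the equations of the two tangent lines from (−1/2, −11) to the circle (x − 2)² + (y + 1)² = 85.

Write the tangent as mx − y + (−11 − m·(−1/2)) = 0 and set its distance from the centre to √85:
[m·(5/2) − (10)]² = 85(m² + 1)
63m² + 40m − 12 = 0, so m = 2/9 or m = −6/7.
Through (−1/2, −11) these give 2x − 9y = 98 and 6x + 7y = −80.

2x − 9y = 98 and 6x + 7y = −80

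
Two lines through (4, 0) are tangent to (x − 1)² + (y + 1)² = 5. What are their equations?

2x − y = 8 and x + 2y = 4

Let a tangent through (4, 0) have slope m. Its distance from (1, −1) must equal √5:
[m·(−3) − (−1)]² = 5(m² + 1)
2m² − 3m − 2 = 0, so m = 2 or m = −1/2.
With m = 2: 2x − y = 8. With m = −1/2: x + 2y = 4.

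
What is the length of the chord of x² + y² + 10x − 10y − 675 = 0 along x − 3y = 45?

11√10

Centre (−5, 5), r² = 725. Perpendicular distance d from centre to line = |−65| / √10 = 65/√10.
Half the chord is √(r² − d²) = √(605/2), so the full chord is 11√10.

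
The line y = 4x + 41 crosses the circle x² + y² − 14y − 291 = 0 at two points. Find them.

Express y = 4x + 41 and substitute into the circle:
17x² + 272x + 816 = 0  ⟹  x² + 16x + 48 = 0
x = −4 or x = −12, giving (−4, 25) and (−12, −7).

(−12, −7) and (−4, 25)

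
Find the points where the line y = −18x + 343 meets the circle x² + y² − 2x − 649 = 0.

Express y = −18x + 343 and substitute into the circle:
325x² − 12350x + 117000 = 0  ⟹  x² − 38x + 360 = 0
x = 20 or x = 18, giving (20, −17) and (18, 19).

(18, 19) and (20, −17)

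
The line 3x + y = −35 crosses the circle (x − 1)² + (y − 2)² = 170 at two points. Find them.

(−12, 1) and (−10, −5)

Express y = −3x − 35 and substitute into the circle:
10x² + 220x + 1200 = 0  ⟹  x² + 22x + 120 = 0
x = −10 or x = −12, giving (−10, −5) and (−12, 1).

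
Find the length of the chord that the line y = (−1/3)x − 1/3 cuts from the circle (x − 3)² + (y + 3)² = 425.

Substitute y = (−1 − x)/3:
10x² − 70x − 3680 = 0  ⟹  x² − 7x − 368 = 0
x = 23 or x = −16, giving (23, −8) and (−16, 5).
|(23, −8) − (−16, 5)| = √((39)² + (−13)²) = 13√10.

13√10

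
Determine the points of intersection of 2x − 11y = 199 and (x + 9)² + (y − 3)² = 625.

Substitute y = (−199 + 2x)/11:
125x² + 1250x − 12000 = 0  ⟹  x² + 10x − 96 = 0
x = 6 or x = −16, giving (6, −17) and (−16, −21).

(−16, −21) and (6, −17)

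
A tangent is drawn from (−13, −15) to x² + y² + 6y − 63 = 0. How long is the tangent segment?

√241

Centre (0, −3), r² = 72. |PO|² = (−13)² + (−12)² = 313.
By the tangent–radius right angle, tangent length = √(|PO|² − r²) = √241.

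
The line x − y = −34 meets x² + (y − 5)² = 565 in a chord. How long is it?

17√2

Express y = x + 34 and substitute into the circle:
2x² + 58x + 276 = 0  ⟹  x² + 29x + 138 = 0
x = −6 or x = −23, giving (−6, 28) and (−23, 11).
Chord length = distance between (−6, 28) and (−23, 11) = √578 = 17√2.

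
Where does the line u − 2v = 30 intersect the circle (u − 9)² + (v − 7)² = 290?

(10, −10) and (22, −4)

Substitute v = (−30 + u)/2:
5u² − 160u + 1100 = 0  ⟹  u² − 32u + 220 = 0
u = 22 or u = 10, giving (22, −4) and (10, −10).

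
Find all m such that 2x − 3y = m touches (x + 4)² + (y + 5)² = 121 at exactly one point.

Tangency holds when the distance from the centre (−4, −5) to the line equals the radius 11:
|2·(−4) − 3·(−5) − m| / √13 = 11
|m − (7)| = 11√13.

m = 7 ± 11√13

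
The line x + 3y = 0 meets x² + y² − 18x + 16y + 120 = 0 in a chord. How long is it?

From the line, y = (−x)/3. Substituting:
10x² − 210x + 1080 = 0  ⟹  x² − 21x + 108 = 0
x = 12 or x = 9, giving (12, −4) and (9, −3).
Chord length = distance between (12, −4) and (9, −3) = √10 = √10.

√10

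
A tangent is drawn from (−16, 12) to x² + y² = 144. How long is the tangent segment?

With centre O = (0, 0), |OP|² = 400 and r² = 144.
Power of the point: PT² = |PO|² − r² = 256, so PT = 16.

16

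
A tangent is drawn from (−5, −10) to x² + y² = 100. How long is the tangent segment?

5

With centre O = (0, 0), |OP|² = 125 and r² = 100.
The tangent meets the radius at right angles, so tangent² = |PO|² − r² = 125 − 100 = 25.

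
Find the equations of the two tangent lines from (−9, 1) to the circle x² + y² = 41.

Let a tangent through (−9, 1) have slope m. Its distance from (0, 0) must equal √41:
(9m − (−1))² = 41(m² + 1)
20m² + 9m − 20 = 0, so m = 4/5 or m = −5/4.
Through (−9, 1) these give 4x − 5y = −41 and 5x + 4y = −41.

4x − 5y = −41 and 5x + 4y = −41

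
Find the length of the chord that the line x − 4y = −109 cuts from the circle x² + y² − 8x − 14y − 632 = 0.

Centre (4, 7), r² = 697. Perpendicular distance d from centre to line = |85| / √17 = 85/√17.
Chord = 2√(r² − d²) = 2·√(272) = 8√17.

8√17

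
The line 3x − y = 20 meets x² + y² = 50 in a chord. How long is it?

2√10

The distance from (0, 0) to the line is 20/√10, and r² = 50.
Chord = 2√(r² − d²) = 2·√(10) = 2√10.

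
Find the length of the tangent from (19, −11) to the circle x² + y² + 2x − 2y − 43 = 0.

√499

With centre O = (−1, 1), |OP|² = 544 and r² = 45.
By the tangent–radius right angle, tangent length = √(|PO|² − r²) = √499.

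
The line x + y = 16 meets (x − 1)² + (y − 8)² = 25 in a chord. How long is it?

√2

The distance from (1, 8) to the line is 7/√2, and r² = 25.
Half the chord is √(r² − d²) = √(1/2), so the full chord is √2.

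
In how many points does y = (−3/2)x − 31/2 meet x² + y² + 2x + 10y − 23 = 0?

2

Substituting the line into the circle gives 13x² + 134x + 249 = 0.
Discriminant = (134)² − 4·13·(249) = 5008 > 0.
Two real roots: the line is a secant.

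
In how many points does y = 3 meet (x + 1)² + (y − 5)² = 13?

2

Substituting the line into the circle gives x² + 2x − 8 = 0.
Discriminant = (2)² − 4·1·(−8) = 36 > 0.
Two real roots: the line is a secant.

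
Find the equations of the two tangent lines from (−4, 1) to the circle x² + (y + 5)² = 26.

5x − y = −21 and x + 5y = 1

Let a tangent through (−4, 1) have slope m. Its distance from (0, −5) must equal √26:
(4m − (−6))² = 26(m² + 1)
5m² − 24m − 5 = 0, so m = 5 or m = −1/5.
Through (−4, 1) these give 5x − y = −21 and x + 5y = 1.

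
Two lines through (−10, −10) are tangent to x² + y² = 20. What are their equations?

A line y − (−10) = m(x − (−10)) is tangent when its distance from (0, 0) is 2√5:
[m·(10) − (10)]² = 20(m² + 1)
2m² − 5m + 2 = 0, so m = 2 or m = 1/2.
With m = 2: 2x − y = −10. With m = 1/2: x − 2y = 10.

2x − y = −10 and x − 2y = 10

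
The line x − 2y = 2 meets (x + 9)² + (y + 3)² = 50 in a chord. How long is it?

Express y = (−2 + x)/2 and substitute into the circle:
5x² + 80x + 140 = 0  ⟹  x² + 16x + 28 = 0
x = −2 or x = −14, giving (−2, −2) and (−14, −8).
|(−2, −2) − (−14, −8)| = √((12)² + (6)²) = 6√5.

6√5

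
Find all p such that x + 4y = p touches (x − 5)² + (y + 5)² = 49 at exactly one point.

p = −15 ± 7√17

Tangency holds when the distance from the centre (5, −5) to the line equals the radius 7:
|1·5 + 4·(−5) − p| / √17 = 7
|p − (−15)| = 7√17.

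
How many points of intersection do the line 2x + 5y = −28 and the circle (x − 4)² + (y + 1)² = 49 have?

2

Substituting the line into the circle gives 29x² − 108x − 296 = 0.
Δ = 11664 − (−34336) = 46000.
Two real roots: the line is a secant.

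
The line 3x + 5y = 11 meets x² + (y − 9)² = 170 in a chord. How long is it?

4√34

Substitute y = (11 − 3x)/5:
34x² + 204x − 3094 = 0  ⟹  x² + 6x − 91 = 0
x = 7 or x = −13, giving (7, −2) and (−13, 10).
Chord length = distance between (7, −2) and (−13, 10) = √544 = 4√34.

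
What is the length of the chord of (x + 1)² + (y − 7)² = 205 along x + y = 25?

7√2

Express y = −x + 25 and substitute into the circle:
2x² − 34x + 120 = 0  ⟹  x² − 17x + 60 = 0
x = 12 or x = 5, giving (12, 13) and (5, 20).
|(12, 13) − (5, 20)| = √((7)² + (−7)²) = 7√2.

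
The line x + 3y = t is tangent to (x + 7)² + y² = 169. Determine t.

For a tangent, require d(centre, line) = r = 13.
|1·(−7) + 3·0 − t| / √10 = 13
|t − (−7)| = 13√10.

t = −7 ± 13√10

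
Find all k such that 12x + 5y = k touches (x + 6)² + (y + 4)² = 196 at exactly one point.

k = −274 or k = 90

For a tangent, require d(centre, line) = r = 14.
|12·(−6) + 5·(−4) − k| / √169 = 14
|k − (−92)| = 14·13, so k = 90 or k = −274.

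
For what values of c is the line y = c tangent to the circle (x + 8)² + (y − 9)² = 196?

c = −5 or c = 23

For a tangent, require d(centre, line) = r = 14.
|0·(−8) + 1·9 − c| / √1 = 14
|c − (9)| = 14, so c = 23 or c = −5.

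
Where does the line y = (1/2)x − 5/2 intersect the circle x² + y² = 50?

(−5, −5) and (7, 1)

Express y = (−5 + x)/2 and substitute into the circle:
5x² − 10x − 175 = 0  ⟹  x² − 2x − 35 = 0
x = 7 or x = −5, giving (7, 1) and (−5, −5).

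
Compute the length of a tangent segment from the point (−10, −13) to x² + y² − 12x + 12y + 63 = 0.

2√74

The centre is (6, −6) and r = 3. The square of the distance from P to the centre is 256 + 49 = 305.
By the tangent–radius right angle, tangent length = √(|PO|² − r²) = √296 = 2√74.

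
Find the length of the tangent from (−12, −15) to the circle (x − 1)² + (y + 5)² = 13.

16

Centre (1, −5), r² = 13. |PO|² = (−13)² + (−10)² = 269.
Power of the point: PT² = |PO|² − r² = 256, so PT = 16.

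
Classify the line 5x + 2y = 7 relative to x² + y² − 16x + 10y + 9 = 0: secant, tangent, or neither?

secant

Substituting the line into the circle gives 29x² − 234x + 225 = 0.
Δ = 54756 − 26100 = 28656.
Two real roots: the line is a secant.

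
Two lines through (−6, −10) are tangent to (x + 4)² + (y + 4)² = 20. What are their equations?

Let a tangent through (−6, −10) have slope m. Its distance from (−4, −4) must equal 2√5:
[m·(2) − (6)]² = 20(m² + 1)
2m² + 3m − 2 = 0, so m = −2 or m = 1/2.
Through (−6, −10) these give 2x + y = −22 and x − 2y = 14.

2x + y = −22 and x − 2y = 14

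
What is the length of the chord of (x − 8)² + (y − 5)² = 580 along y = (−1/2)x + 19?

20√5

Substitute y = (38 − x)/2:
5x² − 120x − 1280 = 0  ⟹  x² − 24x − 256 = 0
x = 32 or x = −8, giving (32, 3) and (−8, 23).
|(32, 3) − (−8, 23)| = √((40)² + (−20)²) = 20√5.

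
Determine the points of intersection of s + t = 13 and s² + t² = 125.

(2, 11) and (11, 2)

From the line, t = −s + 13. Substituting:
2s² − 26s + 44 = 0  ⟹  s² − 13s + 22 = 0
s = 11 or s = 2, giving (11, 2) and (2, 11).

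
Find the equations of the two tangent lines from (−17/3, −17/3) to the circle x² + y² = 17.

A line y − (−17/3) = m(x − (−17/3)) is tangent when its distance from (0, 0) is √17:
(17/3m − (17/3))² = 17(m² + 1)
4m² − 17m + 4 = 0, so m = 1/4 or m = 4.
With m = 1/4: x − 4y = 17. With m = 4: 4x − y = −17.

x − 4y = 17 and 4x − y = −17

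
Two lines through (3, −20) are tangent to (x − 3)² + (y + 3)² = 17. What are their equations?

4x − y = 32 and 4x + y = −8

Let a tangent through (3, −20) have slope m. Its distance from (3, −3) must equal √17:
[m·(0) − (17)]² = 17(m² + 1)
m² − 16 = 0, so m = 4 or m = −4.
Through (3, −20) these give 4x − y = 32 and 4x + y = −8.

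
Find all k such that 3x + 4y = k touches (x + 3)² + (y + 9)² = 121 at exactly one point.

For a tangent, require d(centre, line) = r = 11.
|3·(−3) + 4·(−9) − k| / √25 = 11
|k − (−45)| = 11·5, so k = 10 or k = −100.

k = −100 or k = 10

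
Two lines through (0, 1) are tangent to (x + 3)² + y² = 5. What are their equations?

Write the tangent as mx − y + (1 − m·(0)) = 0 and set its distance from the centre to √5:
(−3m − (−1))² = 5(m² + 1)
2m² − 3m − 2 = 0, so m = −1/2 or m = 2.
Through (0, 1) these give x + 2y = 2 and 2x − y = −1.

x + 2y = 2 and 2x − y = −1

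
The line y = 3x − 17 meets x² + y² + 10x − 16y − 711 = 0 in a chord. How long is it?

Centre (−5, 8), r² = 800. Perpendicular distance d from centre to line = |−40| / √10 = 40/√10.
Chord = 2√(r² − d²) = 2·√(640) = 16√10.

16√10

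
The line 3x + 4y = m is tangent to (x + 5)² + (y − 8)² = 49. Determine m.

m = −18 or m = 52

The line touches the circle iff its distance from (−5, 8) is 7:
|3·(−5) + 4·8 − m| / √25 = 7
|m − (17)| = 7·5, so m = 52 or m = −18.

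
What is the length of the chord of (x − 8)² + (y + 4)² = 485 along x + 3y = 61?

5√10

Substitute y = (61 − x)/3:
10x² − 290x + 1540 = 0  ⟹  x² − 29x + 154 = 0
x = 22 or x = 7, giving (22, 13) and (7, 18).
|(22, 13) − (7, 18)| = √((15)² + (−5)²) = 5√10.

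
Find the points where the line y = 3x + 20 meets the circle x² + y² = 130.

(−9, −7) and (−3, 11)

Substitute y = 3x + 20:
10x² + 120x + 270 = 0  ⟹  x² + 12x + 27 = 0
x = −3 or x = −9, giving (−3, 11) and (−9, −7).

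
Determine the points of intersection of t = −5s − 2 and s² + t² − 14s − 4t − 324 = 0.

(−4, 18) and (3, −17)

From the line, t = −5s − 2. Substituting:
26s² + 26s − 312 = 0  ⟹  s² + s − 12 = 0
s = 3 or s = −4, giving (3, −17) and (−4, 18).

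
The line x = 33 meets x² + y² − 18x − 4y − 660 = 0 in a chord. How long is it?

26

The line gives x = 33. Substituting into the circle:
y² − 4y − 165 = 0
y = 15 or y = −11, giving (33, 15) and (33, −11).
Chord length = distance between (33, 15) and (33, −11) = √676 = 26.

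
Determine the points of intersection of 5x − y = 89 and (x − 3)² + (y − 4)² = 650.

From the line, y = 5x − 89. Substituting:
26x² − 936x + 8008 = 0  ⟹  x² − 36x + 308 = 0
x = 22 or x = 14, giving (22, 21) and (14, −19).

(14, −19) and (22, 21)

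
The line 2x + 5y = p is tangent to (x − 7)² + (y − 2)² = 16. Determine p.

p = 24 ± 4√29

For a tangent, require d(centre, line) = r = 4.
|2·7 + 5·2 − p| / √29 = 4
|p − (24)| = 4√29.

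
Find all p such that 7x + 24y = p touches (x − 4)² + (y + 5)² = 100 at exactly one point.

For a tangent, require d(centre, line) = r = 10.
|7·4 + 24·(−5) − p| / √625 = 10
|p − (−92)| = 10·25, so p = 158 or p = −342.

p = −342 or p = 158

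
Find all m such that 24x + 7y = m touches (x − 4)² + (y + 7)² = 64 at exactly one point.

m = −153 or m = 247

For a tangent, require d(centre, line) = r = 8.
|24·4 + 7·(−7) − m| / √625 = 8
|m − (47)| = 8·25, so m = 247 or m = −153.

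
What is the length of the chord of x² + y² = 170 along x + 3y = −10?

Express y = (−10 − x)/3 and substitute into the circle:
10x² + 20x − 1430 = 0  ⟹  x² + 2x − 143 = 0
x = 11 or x = −13, giving (11, −7) and (−13, 1).
Chord length = distance between (11, −7) and (−13, 1) = √640 = 8√10.

8√10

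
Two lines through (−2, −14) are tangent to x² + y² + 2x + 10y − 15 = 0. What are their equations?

A line y − (−14) = m(x − (−2)) is tangent when its distance from (−1, −5) is √41:
[m·(1) − (9)]² = 41(m² + 1)
20m² + 9m − 20 = 0, so m = 4/5 or m = −5/4.
With m = 4/5: 4x − 5y = 62. With m = −5/4: 5x + 4y = −66.

4x − 5y = 62 and 5x + 4y = −66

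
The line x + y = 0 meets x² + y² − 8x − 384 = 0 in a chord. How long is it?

Substitute y = −x:
2x² − 8x − 384 = 0  ⟹  x² − 4x − 192 = 0
x = 16 or x = −12, giving (16, −16) and (−12, 12).
|(16, −16) − (−12, 12)| = √((28)² + (−28)²) = 28√2.

28√2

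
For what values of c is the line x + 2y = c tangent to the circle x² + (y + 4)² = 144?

Tangency holds when the distance from the centre (0, −4) to the line equals the radius 12:
|1·0 + 2·(−4) − c| / √5 = 12
|c − (−8)| = 12√5.

c = −8 ± 12√5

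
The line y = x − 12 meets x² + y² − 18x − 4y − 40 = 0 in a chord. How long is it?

15√2

Centre (9, 2), r² = 125. Perpendicular distance d from centre to line = |−5| / √2 = 5/√2.
Chord = 2√(r² − d²) = 2·√(225/2) = 15√2.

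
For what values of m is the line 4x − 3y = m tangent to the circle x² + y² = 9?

m = −15 or m = 15

For a tangent, require d(centre, line) = r = 3.
|4·0 − 3·0 − m| / √25 = 3
|m| = 3·5, so m = 15 or m = −15.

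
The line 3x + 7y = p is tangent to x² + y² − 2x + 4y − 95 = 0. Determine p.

p = −11 ± 10√58

The line touches the circle iff its distance from (1, −2) is 10:
|3·1 + 7·(−2) − p| / √58 = 10
|p − (−11)| = 10√58.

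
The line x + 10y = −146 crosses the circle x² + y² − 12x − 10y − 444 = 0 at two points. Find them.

Substitute y = (−146 − x)/10:
101x² − 808x − 8484 = 0  ⟹  x² − 8x − 84 = 0
x = 14 or x = −6, giving (14, −16) and (−6, −14).

(−6, −14) and (14, −16)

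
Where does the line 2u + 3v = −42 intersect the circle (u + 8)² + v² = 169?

(−21, 0) and (−3, −12)

Express v = (−42 − 2u)/3 and substitute into the circle:
13u² + 312u + 819 = 0  ⟹  u² + 24u + 63 = 0
u = −3 or u = −21, giving (−3, −12) and (−21, 0).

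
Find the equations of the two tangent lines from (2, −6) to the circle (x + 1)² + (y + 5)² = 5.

x − 2y = 14 and 2x + y = −2

A line y − (−6) = m(x − (2)) is tangent when its distance from (−1, −5) is √5:
(−3m − (1))² = 5(m² + 1)
2m² + 3m − 2 = 0, so m = 1/2 or m = −2.
With m = 1/2: x − 2y = 14. With m = −2: 2x + y = −2.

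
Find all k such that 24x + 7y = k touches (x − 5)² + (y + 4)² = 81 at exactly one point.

k = −133 or k = 317

Tangency holds when the distance from the centre (5, −4) to the line equals the radius 9:
|24·5 + 7·(−4) − k| / √625 = 9
|k − (92)| = 9·25, so k = 317 or k = −133.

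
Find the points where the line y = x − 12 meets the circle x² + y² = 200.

(−2, −14) and (14, 2)

From the line, y = x − 12. Substituting:
2x² − 24x − 56 = 0  ⟹  x² − 12x − 28 = 0
x = 14 or x = −2, giving (14, 2) and (−2, −14).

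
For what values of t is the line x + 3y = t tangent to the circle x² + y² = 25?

For a tangent, require d(centre, line) = r = 5.
|1·0 + 3·0 − t| / √10 = 5
|t| = 5√10.

t = ±5√10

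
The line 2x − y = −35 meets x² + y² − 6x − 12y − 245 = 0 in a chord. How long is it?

Centre (3, 6), r² = 290. Perpendicular distance d from centre to line = |35| / √5 = 35/√5.
Half the chord is √(r² − d²) = √(45), so the full chord is 6√5.

6√5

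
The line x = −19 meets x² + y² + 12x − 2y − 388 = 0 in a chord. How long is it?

32

The line gives x = −19. Substituting into the circle:
y² − 2y − 255 = 0
y = 17 or y = −15, giving (−19, 17) and (−19, −15).
Chord length = distance between (−19, 17) and (−19, −15) = √1024 = 32.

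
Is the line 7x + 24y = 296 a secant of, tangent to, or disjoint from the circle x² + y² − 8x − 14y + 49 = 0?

Substituting the line into the circle gives 625x² − 6400x + 16384 = 0.
Discriminant = (−6400)² − 4·625·(16384) = 0.
A repeated root: the line is tangent.

tangent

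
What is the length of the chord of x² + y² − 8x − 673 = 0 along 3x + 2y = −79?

Centre (4, 0), r² = 689. Perpendicular distance d from centre to line = |91| / √13 = 91/√13.
Half the chord is √(r² − d²) = √(52), so the full chord is 4√13.

4√13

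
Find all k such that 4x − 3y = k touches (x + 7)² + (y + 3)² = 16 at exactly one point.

k = −39 or k = 1

Tangency holds when the distance from the centre (−7, −3) to the line equals the radius 4:
|4·(−7) − 3·(−3) − k| / √25 = 4
|k − (−19)| = 4·5, so k = 1 or k = −39.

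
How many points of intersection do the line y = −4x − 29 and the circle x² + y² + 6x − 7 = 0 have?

Centre (−3, 0), r² = 16. Distance² from centre to line = (17)²/17 = 17.
Since d² > r², the line lies outside the circle.

0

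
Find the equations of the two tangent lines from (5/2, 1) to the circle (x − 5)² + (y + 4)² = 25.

y = 1 and 4x − 3y = 7

Let a tangent through (5/2, 1) have slope m. Its distance from (5, −4) must equal 5:
(5/2m − (−5))² = 25(m² + 1)
3m² − 4m = 0, so m = 0 or m = 4/3.
Through (5/2, 1) these give y = 1 and 4x − 3y = 7.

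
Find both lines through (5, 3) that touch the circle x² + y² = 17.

x + 4y = 17 and 4x − y = 17

Let a tangent through (5, 3) have slope m. Its distance from (0, 0) must equal √17:
(−5m − (−3))² = 17(m² + 1)
4m² − 15m − 4 = 0, so m = −1/4 or m = 4.
Through (5, 3) these give x + 4y = 17 and 4x − y = 17.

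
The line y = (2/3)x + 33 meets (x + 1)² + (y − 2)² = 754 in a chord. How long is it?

The distance from (−1, 2) to the line is 91/√13, and r² = 754.
Half the chord is √(r² − d²) = √(117), so the full chord is 6√13.

6√13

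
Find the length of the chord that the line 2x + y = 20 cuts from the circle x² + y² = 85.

2√5

From the line, y = −2x + 20. Substituting:
5x² − 80x + 315 = 0  ⟹  x² − 16x + 63 = 0
x = 9 or x = 7, giving (9, 2) and (7, 6).
|(9, 2) − (7, 6)| = √((2)² + (−4)²) = 2√5.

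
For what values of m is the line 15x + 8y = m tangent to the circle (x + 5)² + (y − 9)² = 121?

For a tangent, require d(centre, line) = r = 11.
|15·(−5) + 8·9 − m| / √289 = 11
|m − (−3)| = 11·17, so m = 184 or m = −190.

m = −190 or m = 184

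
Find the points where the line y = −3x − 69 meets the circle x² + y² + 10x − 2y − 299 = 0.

Express y = −3x − 69 and substitute into the circle:
10x² + 430x + 4600 = 0  ⟹  x² + 43x + 460 = 0
x = −20 or x = −23, giving (−20, −9) and (−23, 0).

(−23, 0) and (−20, −9)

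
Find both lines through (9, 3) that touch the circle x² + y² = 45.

A line y − (3) = m(x − (9)) is tangent when its distance from (0, 0) is 3√5:
[m·(−9) − (−3)]² = 45(m² + 1)
2m² − 3m − 2 = 0, so m = −1/2 or m = 2.
With m = −1/2: x + 2y = 15. With m = 2: 2x − y = 15.

x + 2y = 15 and 2x − y = 15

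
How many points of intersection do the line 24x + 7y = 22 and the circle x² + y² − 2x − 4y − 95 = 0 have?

d² = (24·1 + 7·2 − (22))²/625 = 256/625; r² = 100.
Since d² < r², the line cuts the circle twice.

2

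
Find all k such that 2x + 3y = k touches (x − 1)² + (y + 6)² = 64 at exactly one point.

k = −16 ± 8√13

For a tangent, require d(centre, line) = r = 8.
|2·1 + 3·(−6) − k| / √13 = 8
|k − (−16)| = 8√13.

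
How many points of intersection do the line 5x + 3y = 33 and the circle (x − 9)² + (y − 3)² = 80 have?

2

Centre (9, 3), r² = 80. Distance² from centre to line = (21)²/34 = 441/34.
Since d² < r², the line cuts the circle twice.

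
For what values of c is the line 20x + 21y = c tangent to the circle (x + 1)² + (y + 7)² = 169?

For a tangent, require d(centre, line) = r = 13.
|20·(−1) + 21·(−7) − c| / √841 = 13
|c − (−167)| = 13·29, so c = 210 or c = −544.

c = −544 or c = 210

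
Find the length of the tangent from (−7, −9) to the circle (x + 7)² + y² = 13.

2√17

The centre is (−7, 0) and r = √13. The square of the distance from P to the centre is 0 + 81 = 81.
The tangent meets the radius at right angles, so tangent² = |PO|² − r² = 81 − 13 = 68.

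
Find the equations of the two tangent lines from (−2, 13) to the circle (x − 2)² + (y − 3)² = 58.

3x + 7y = 85 and 7x − 3y = −53

Write the tangent as mx − y + (13 − m·(−2)) = 0 and set its distance from the centre to √58:
(4m − (−10))² = 58(m² + 1)
21m² − 40m − 21 = 0, so m = −3/7 or m = 7/3.
Through (−2, 13) these give 3x + 7y = 85 and 7x − 3y = −53.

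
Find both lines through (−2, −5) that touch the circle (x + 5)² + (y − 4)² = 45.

Let a tangent through (−2, −5) have slope m. Its distance from (−5, 4) must equal 3√5:
[m·(−3) − (9)]² = 45(m² + 1)
2m² − 3m − 2 = 0, so m = 2 or m = −1/2.
With m = 2: 2x − y = 1. With m = −1/2: x + 2y = −12.

2x − y = 1 and x + 2y = −12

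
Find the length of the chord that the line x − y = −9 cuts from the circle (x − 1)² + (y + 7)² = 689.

The distance from (1, −7) to the line is 17/√2, and r² = 689.
Half the chord is √(r² − d²) = √(1089/2), so the full chord is 33√2.

33√2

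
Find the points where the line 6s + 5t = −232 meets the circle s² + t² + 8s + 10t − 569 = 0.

Express t = (−232 − 6s)/5 and substitute into the circle:
61s² + 2684s + 27999 = 0  ⟹  s² + 44s + 459 = 0
s = −17 or s = −27, giving (−17, −26) and (−27, −14).

(−27, −14) and (−17, −26)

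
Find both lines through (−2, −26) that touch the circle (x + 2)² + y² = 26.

5x − y = 16 and 5x + y = −36

A line y − (−26) = m(x − (−2)) is tangent when its distance from (−2, 0) is √26:
(0m − (26))² = 26(m² + 1)
m² − 25 = 0, so m = 5 or m = −5.
With m = 5: 5x − y = 16. With m = −5: 5x + y = −36.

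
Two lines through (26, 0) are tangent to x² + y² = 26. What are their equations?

A line y − (0) = m(x − (26)) is tangent when its distance from (0, 0) is √26:
(−26m − (0))² = 26(m² + 1)
25m² − 1 = 0, so m = 1/5 or m = −1/5.
Through (26, 0) these give x − 5y = 26 and x + 5y = 26.

x − 5y = 26 and x + 5y = 26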